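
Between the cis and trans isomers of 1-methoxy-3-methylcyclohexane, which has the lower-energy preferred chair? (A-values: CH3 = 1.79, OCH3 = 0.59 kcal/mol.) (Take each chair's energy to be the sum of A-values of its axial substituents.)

cis

At 1,3 positions (parity same): cis → (e,e or a,a); trans → (a,e or e,a).
Best chair for cis: E = 0.00 kcal/mol; best chair for trans: E = 0.59 kcal/mol.
The cis isomer is lower by 0.59 kcal/mol.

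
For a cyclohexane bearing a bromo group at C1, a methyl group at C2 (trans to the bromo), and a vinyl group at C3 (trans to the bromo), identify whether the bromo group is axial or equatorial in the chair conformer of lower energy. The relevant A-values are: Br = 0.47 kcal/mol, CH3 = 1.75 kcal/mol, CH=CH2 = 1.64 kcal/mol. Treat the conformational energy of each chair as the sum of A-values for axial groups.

equatorial

Chair I (bromo axial, methyl axial, vinyl equatorial): E = 2.22 kcal/mol.
Chair II (bromo equatorial, methyl equatorial, vinyl axial): E = 1.64 kcal/mol.
Chair II is the more stable (lower-energy) conformer, and in that chair the bromo group is equatorial.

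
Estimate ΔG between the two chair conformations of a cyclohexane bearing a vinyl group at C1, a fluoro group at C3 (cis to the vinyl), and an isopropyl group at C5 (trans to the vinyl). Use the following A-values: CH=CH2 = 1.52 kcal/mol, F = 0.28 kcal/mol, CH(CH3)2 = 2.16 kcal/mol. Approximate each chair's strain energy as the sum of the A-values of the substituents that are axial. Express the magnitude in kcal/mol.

Chair I (vinyl axial, fluoro axial, isopropyl equatorial): E = 1.80 kcal/mol.
Chair II (vinyl equatorial, fluoro equatorial, isopropyl axial): E = 2.16 kcal/mol.
ΔE = 2.16 − 1.80 = 0.36 kcal/mol; chair I is more stable.

0.36 kcal/mol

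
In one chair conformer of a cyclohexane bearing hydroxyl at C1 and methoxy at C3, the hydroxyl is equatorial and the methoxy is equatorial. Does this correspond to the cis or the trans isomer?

cis

C1 and C3 have the same parity, so their axial bonds point in the same direction.
With same-parity carbons, two substituents on the same face are both axial or both equatorial; opposite faces give one of each.
Here the groups are equatorial/equatorial → same face → cis.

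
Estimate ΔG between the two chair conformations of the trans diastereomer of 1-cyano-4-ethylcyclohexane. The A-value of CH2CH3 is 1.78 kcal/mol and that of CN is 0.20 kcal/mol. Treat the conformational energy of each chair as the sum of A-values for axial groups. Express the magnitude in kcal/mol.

C1 and C4 have opposite parity, so for the trans isomer the two substituents are e,e in one chair and a,a in the other.
Chair I (ethyl axial, cyano axial): E = 1.98 kcal/mol.
Chair II (ethyl equatorial, cyano equatorial): E = 0.00 kcal/mol.
ΔE = 1.98 − 0.00 = 1.98 kcal/mol; chair II is more stable.

1.98 kcal/mol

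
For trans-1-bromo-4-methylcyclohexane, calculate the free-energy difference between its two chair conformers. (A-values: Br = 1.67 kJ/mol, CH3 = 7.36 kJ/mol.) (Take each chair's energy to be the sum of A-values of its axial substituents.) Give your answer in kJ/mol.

C1 and C4 have opposite parity, so for the trans isomer the two substituents are e,e in one chair and a,a in the other.
Chair I (bromo axial, methyl axial): E = 9.03 kJ/mol.
Chair II (bromo equatorial, methyl equatorial): E = 0.00 kJ/mol.
ΔE = 9.03 − 0.00 = 9.03 kJ/mol; chair II is more stable.

9.03 kJ/mol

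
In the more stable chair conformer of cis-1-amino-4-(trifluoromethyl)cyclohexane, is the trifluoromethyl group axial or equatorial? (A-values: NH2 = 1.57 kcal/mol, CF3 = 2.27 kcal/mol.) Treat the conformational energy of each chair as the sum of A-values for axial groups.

equatorial

C1 and C4 have opposite parity, so for the cis isomer the two substituents are one axial and one equatorial in each chair.
Chair I (amino axial, trifluoromethyl equatorial): E = 1.57 kcal/mol.
Chair II (amino equatorial, trifluoromethyl axial): E = 2.27 kcal/mol.
Chair I is the more stable (lower-energy) conformer, and in that chair the trifluoromethyl group is equatorial.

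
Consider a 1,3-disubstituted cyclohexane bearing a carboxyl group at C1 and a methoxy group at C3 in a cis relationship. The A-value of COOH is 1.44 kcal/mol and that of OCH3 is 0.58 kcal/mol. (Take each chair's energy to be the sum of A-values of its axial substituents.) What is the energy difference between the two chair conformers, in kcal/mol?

C1 and C3 have the same parity, so for the cis isomer the two substituents are e,e in one chair and a,a in the other.
Chair I (carboxyl axial, methoxy axial): E = 2.02 kcal/mol.
Chair II (carboxyl equatorial, methoxy equatorial): E = 0.00 kcal/mol.
ΔE = 2.02 − 0.00 = 2.02 kcal/mol; chair II is more stable.

2.02 kcal/mol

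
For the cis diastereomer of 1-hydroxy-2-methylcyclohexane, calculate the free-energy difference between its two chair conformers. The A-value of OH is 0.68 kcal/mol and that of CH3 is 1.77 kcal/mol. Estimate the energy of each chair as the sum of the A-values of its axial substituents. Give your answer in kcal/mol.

1.09 kcal/mol

C1 and C2 have opposite parity, so for the cis isomer the two substituents are one axial and one equatorial in each chair.
Chair I (hydroxyl axial, methyl equatorial): E = 0.68 kcal/mol.
Chair II (hydroxyl equatorial, methyl axial): E = 1.77 kcal/mol.
ΔE = 1.77 − 0.68 = 1.09 kcal/mol; chair I is more stable.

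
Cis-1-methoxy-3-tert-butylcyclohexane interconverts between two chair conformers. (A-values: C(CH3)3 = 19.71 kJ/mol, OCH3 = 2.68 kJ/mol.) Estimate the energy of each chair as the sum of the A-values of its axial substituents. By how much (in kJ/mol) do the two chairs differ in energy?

22.39 kJ/mol

C1 and C3 have the same parity, so for the cis isomer the two substituents are e,e in one chair and a,a in the other.
Chair I (tert-butyl axial, methoxy axial): E = 22.39 kJ/mol.
Chair II (tert-butyl equatorial, methoxy equatorial): E = 0.00 kJ/mol.
ΔE = 22.39 − 0.00 = 22.39 kJ/mol; chair II is more stable.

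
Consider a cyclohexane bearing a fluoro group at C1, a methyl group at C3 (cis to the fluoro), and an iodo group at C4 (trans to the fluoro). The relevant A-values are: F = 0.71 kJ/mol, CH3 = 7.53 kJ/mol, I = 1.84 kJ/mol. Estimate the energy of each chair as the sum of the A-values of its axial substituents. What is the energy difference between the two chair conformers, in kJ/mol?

10.08 kJ/mol

Chair I (fluoro axial, methyl axial, iodo axial): E = 10.08 kJ/mol.
Chair II (fluoro equatorial, methyl equatorial, iodo equatorial): E = 0.00 kJ/mol.
ΔE = 10.08 − 0.00 = 10.08 kJ/mol; chair II is more stable.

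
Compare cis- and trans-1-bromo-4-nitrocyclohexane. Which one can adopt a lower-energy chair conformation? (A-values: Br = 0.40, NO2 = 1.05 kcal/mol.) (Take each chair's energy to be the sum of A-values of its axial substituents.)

trans

At 1,4 positions (parity opposite): cis → (a,e or e,a); trans → (e,e or a,a).
Best chair for cis: E = 0.40 kcal/mol; best chair for trans: E = 0.00 kcal/mol.
The trans isomer is lower by 0.40 kcal/mol.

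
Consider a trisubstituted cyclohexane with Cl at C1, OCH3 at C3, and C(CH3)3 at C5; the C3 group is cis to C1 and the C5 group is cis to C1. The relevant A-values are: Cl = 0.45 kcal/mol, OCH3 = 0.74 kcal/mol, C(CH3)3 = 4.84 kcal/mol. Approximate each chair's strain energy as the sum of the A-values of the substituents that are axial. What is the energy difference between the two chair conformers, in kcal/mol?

6.03 kcal/mol

Chair I (chloro axial, methoxy axial, tert-butyl axial): E = 6.03 kcal/mol.
Chair II (chloro equatorial, methoxy equatorial, tert-butyl equatorial): E = 0.00 kcal/mol.
ΔE = 6.03 − 0.00 = 6.03 kcal/mol; chair II is more stable.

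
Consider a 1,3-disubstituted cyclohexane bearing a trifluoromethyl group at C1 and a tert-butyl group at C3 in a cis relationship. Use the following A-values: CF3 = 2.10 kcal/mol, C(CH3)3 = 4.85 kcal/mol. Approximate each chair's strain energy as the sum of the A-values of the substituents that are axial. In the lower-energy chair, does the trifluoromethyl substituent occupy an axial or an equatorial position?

C1 and C3 have the same parity, so for the cis isomer the two substituents are e,e in one chair and a,a in the other.
Chair I (trifluoromethyl axial, tert-butyl axial): E = 6.95 kcal/mol.
Chair II (trifluoromethyl equatorial, tert-butyl equatorial): E = 0.00 kcal/mol.
Chair II is the more stable (lower-energy) conformer, and in that chair the trifluoromethyl group is equatorial.

equatorial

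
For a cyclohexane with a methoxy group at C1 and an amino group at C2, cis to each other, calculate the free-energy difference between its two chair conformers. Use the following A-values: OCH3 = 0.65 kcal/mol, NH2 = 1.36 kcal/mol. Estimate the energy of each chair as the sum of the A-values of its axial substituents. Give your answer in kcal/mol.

0.71 kcal/mol

C1 and C2 have opposite parity, so for the cis isomer the two substituents are one axial and one equatorial in each chair.
Chair I (methoxy axial, amino equatorial): E = 0.65 kcal/mol.
Chair II (methoxy equatorial, amino axial): E = 1.36 kcal/mol.
ΔE = 1.36 − 0.65 = 0.71 kcal/mol; chair I is more stable.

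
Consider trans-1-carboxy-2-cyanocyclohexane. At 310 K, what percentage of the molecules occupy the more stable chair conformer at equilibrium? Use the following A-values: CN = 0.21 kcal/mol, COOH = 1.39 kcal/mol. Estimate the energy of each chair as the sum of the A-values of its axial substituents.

93.1%

C1 and C2 have opposite parity, so for the trans isomer the two substituents are e,e in one chair and a,a in the other.
Chair I (cyano axial, carboxyl axial): E = 1.60 kcal/mol; chair II (cyano equatorial, carboxyl equatorial): E = 0.00 kcal/mol.
ΔG = 1.60 kcal/mol between the two chairs.
K = exp(ΔG/RT) with R = 1.987×10⁻³ kcal mol⁻¹ K⁻¹ and T = 310 K gives K ≈ 13.4.
Fraction in the lower-energy chair = K/(K+1) = 93.1%.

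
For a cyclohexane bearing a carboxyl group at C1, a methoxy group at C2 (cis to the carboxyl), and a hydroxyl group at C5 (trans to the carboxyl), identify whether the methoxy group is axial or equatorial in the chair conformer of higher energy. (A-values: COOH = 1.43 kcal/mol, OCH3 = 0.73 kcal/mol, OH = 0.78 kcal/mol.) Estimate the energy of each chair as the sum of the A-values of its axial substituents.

Chair I (carboxyl axial, methoxy equatorial, hydroxyl equatorial): E = 1.43 kcal/mol.
Chair II (carboxyl equatorial, methoxy axial, hydroxyl axial): E = 1.51 kcal/mol.
Chair II is the less stable (higher-energy) conformer, and in that chair the methoxy group is axial.

axial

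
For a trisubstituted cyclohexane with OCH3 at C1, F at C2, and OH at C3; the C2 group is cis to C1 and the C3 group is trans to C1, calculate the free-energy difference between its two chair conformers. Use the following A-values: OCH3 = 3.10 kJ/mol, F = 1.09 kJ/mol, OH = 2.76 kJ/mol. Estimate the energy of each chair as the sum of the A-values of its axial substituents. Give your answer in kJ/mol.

0.75 kJ/mol

Chair I (methoxy axial, fluoro equatorial, hydroxyl equatorial): E = 3.10 kJ/mol.
Chair II (methoxy equatorial, fluoro axial, hydroxyl axial): E = 3.85 kJ/mol.
ΔE = 3.85 − 3.10 = 0.75 kJ/mol; chair I is more stable.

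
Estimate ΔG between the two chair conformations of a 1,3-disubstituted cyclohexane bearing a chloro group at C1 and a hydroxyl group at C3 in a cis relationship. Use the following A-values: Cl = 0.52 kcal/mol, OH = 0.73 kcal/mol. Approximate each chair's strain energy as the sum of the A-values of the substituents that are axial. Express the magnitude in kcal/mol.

1.25 kcal/mol

C1 and C3 have the same parity, so for the cis isomer the two substituents are e,e in one chair and a,a in the other.
Chair I (chloro axial, hydroxyl axial): E = 1.25 kcal/mol.
Chair II (chloro equatorial, hydroxyl equatorial): E = 0.00 kcal/mol.
ΔE = 1.25 − 0.00 = 1.25 kcal/mol; chair II is more stable.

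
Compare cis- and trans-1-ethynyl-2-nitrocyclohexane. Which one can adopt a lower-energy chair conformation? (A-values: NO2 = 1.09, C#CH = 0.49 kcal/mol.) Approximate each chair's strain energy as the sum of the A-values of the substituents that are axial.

At 1,2 positions (parity opposite): cis → (a,e or e,a); trans → (e,e or a,a).
Best chair for cis: E = 0.49 kcal/mol; best chair for trans: E = 0.00 kcal/mol.
The trans isomer is lower by 0.49 kcal/mol.

trans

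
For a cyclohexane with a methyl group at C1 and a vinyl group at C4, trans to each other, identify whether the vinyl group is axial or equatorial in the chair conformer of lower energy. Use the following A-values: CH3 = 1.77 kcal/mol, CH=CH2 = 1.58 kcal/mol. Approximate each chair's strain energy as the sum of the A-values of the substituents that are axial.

C1 and C4 have opposite parity, so for the trans isomer the two substituents are e,e in one chair and a,a in the other.
Chair I (methyl axial, vinyl axial): E = 3.35 kcal/mol.
Chair II (methyl equatorial, vinyl equatorial): E = 0.00 kcal/mol.
Chair II is the more stable (lower-energy) conformer, and in that chair the vinyl group is equatorial.

equatorial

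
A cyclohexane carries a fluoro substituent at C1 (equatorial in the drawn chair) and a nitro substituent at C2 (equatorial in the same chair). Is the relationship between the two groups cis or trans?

trans

C1 and C2 have opposite parity, so their axial bonds point in opposite directions.
With opposite-parity carbons, two substituents on the same face are one axial and one equatorial; opposite faces give both axial or both equatorial.
Here the groups are equatorial/equatorial → opposite face → trans.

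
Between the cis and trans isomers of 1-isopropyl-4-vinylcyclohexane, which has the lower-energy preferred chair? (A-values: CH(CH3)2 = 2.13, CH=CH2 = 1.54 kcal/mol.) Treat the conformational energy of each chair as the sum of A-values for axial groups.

At 1,4 positions (parity opposite): cis → (a,e or e,a); trans → (e,e or a,a).
Best chair for cis: E = 1.54 kcal/mol; best chair for trans: E = 0.00 kcal/mol.
The trans isomer is lower by 1.54 kcal/mol.

trans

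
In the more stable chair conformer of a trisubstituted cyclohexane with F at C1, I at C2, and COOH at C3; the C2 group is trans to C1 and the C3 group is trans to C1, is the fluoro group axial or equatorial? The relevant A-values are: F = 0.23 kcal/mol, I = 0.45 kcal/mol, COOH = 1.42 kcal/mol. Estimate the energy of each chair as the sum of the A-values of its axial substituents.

axial

Chair I (fluoro axial, iodo axial, carboxyl equatorial): E = 0.68 kcal/mol.
Chair II (fluoro equatorial, iodo equatorial, carboxyl axial): E = 1.42 kcal/mol.
Chair I is the more stable (lower-energy) conformer, and in that chair the fluoro group is axial.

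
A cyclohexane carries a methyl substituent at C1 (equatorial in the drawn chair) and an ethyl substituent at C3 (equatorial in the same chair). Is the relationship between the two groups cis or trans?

cis

C1 and C3 have the same parity, so their axial bonds point in the same direction.
With same-parity carbons, two substituents on the same face are both axial or both equatorial; opposite faces give one of each.
Here the groups are equatorial/equatorial → same face → cis.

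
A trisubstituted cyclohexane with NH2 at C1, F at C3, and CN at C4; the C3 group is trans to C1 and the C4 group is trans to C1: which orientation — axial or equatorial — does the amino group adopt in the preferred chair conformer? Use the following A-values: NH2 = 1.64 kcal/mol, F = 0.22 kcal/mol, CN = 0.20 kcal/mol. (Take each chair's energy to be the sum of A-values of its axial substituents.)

equatorial

Chair I (amino axial, fluoro equatorial, cyano axial): E = 1.84 kcal/mol.
Chair II (amino equatorial, fluoro axial, cyano equatorial): E = 0.22 kcal/mol.
Chair II is the more stable (lower-energy) conformer, and in that chair the amino group is equatorial.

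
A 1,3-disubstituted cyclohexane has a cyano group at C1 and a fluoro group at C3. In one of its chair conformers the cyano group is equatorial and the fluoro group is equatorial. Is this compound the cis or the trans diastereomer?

C1 and C3 have the same parity, so their axial bonds point in the same direction.
With same-parity carbons, two substituents on the same face are both axial or both equatorial; opposite faces give one of each.
Here the groups are equatorial/equatorial → same face → cis.

cis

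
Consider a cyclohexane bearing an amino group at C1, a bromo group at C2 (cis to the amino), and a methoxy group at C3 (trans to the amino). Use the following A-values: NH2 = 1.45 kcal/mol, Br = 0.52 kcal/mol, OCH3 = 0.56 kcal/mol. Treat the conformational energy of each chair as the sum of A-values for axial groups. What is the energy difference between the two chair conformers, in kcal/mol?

0.37 kcal/mol

Chair I (amino axial, bromo equatorial, methoxy equatorial): E = 1.45 kcal/mol.
Chair II (amino equatorial, bromo axial, methoxy axial): E = 1.08 kcal/mol.
ΔE = 1.45 − 1.08 = 0.37 kcal/mol; chair II is more stable.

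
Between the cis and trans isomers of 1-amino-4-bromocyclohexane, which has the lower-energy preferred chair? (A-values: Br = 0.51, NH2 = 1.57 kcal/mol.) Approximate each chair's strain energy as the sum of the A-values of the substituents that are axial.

At 1,4 positions (parity opposite): cis → (a,e or e,a); trans → (e,e or a,a).
Best chair for cis: E = 0.51 kcal/mol; best chair for trans: E = 0.00 kcal/mol.
The trans isomer is lower by 0.51 kcal/mol.

trans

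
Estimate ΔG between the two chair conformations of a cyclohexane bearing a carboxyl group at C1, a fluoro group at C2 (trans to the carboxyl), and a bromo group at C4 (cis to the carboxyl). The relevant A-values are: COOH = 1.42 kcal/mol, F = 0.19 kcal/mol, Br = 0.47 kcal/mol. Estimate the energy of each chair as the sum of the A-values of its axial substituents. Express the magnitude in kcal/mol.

1.14 kcal/mol

Chair I (carboxyl axial, fluoro axial, bromo equatorial): E = 1.61 kcal/mol.
Chair II (carboxyl equatorial, fluoro equatorial, bromo axial): E = 0.47 kcal/mol.
ΔE = 1.61 − 0.47 = 1.14 kcal/mol; chair II is more stable.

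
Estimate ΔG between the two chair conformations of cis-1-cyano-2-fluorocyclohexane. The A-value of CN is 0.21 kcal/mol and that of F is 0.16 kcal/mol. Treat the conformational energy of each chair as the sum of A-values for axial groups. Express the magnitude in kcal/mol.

C1 and C2 have opposite parity, so for the cis isomer the two substituents are one axial and one equatorial in each chair.
Chair I (cyano axial, fluoro equatorial): E = 0.21 kcal/mol.
Chair II (cyano equatorial, fluoro axial): E = 0.16 kcal/mol.
ΔE = 0.21 − 0.16 = 0.05 kcal/mol; chair II is more stable.

0.05 kcal/mol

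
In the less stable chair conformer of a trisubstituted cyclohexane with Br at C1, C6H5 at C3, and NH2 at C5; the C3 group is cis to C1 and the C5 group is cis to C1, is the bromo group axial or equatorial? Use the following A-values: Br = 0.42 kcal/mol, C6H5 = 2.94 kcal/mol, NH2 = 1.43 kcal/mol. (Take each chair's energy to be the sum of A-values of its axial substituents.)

axial

Chair I (bromo axial, phenyl axial, amino axial): E = 4.79 kcal/mol.
Chair II (bromo equatorial, phenyl equatorial, amino equatorial): E = 0.00 kcal/mol.
Chair I is the less stable (higher-energy) conformer, and in that chair the bromo group is axial.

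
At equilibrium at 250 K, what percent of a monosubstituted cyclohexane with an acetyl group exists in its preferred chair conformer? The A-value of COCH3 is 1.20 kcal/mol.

One chair has the acetyl group axial (E = 1.20 kcal/mol) and the other has it equatorial (E = 0).
ΔG = 1.20 kcal/mol between the two chairs.
K = exp(ΔG/RT) with R = 1.987×10⁻³ kcal mol⁻¹ K⁻¹ and T = 250 K gives K ≈ 11.2.
Fraction in the lower-energy chair = K/(K+1) = 91.8%.

91.8%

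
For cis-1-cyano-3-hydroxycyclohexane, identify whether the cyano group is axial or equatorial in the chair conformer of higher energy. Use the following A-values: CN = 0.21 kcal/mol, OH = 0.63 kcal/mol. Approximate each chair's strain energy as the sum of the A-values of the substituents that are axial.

axial

C1 and C3 have the same parity, so for the cis isomer the two substituents are e,e in one chair and a,a in the other.
Chair I (cyano axial, hydroxyl axial): E = 0.84 kcal/mol.
Chair II (cyano equatorial, hydroxyl equatorial): E = 0.00 kcal/mol.
Chair I is the less stable (higher-energy) conformer, and in that chair the cyano group is axial.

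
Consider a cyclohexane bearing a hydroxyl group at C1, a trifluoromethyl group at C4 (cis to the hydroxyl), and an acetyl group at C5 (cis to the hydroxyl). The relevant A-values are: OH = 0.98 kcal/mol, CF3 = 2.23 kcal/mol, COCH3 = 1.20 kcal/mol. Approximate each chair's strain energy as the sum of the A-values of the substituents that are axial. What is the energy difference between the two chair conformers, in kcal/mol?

0.05 kcal/mol

Chair I (hydroxyl axial, trifluoromethyl equatorial, acetyl axial): E = 2.18 kcal/mol.
Chair II (hydroxyl equatorial, trifluoromethyl axial, acetyl equatorial): E = 2.23 kcal/mol.
ΔE = 2.23 − 2.18 = 0.05 kcal/mol; chair I is more stable.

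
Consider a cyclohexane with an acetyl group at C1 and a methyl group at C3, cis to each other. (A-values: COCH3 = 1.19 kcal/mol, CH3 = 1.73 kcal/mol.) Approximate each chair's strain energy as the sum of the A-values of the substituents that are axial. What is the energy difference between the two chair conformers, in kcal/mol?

C1 and C3 have the same parity, so for the cis isomer the two substituents are e,e in one chair and a,a in the other.
Chair I (acetyl axial, methyl axial): E = 2.92 kcal/mol.
Chair II (acetyl equatorial, methyl equatorial): E = 0.00 kcal/mol.
ΔE = 2.92 − 0.00 = 2.92 kcal/mol; chair II is more stable.

2.92 kcal/mol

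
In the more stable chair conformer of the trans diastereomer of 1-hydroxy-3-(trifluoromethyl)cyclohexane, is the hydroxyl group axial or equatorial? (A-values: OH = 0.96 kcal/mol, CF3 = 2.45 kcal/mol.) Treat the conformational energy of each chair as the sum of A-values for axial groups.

axial

C1 and C3 have the same parity, so for the trans isomer the two substituents are one axial and one equatorial in each chair.
Chair I (hydroxyl axial, trifluoromethyl equatorial): E = 0.96 kcal/mol.
Chair II (hydroxyl equatorial, trifluoromethyl axial): E = 2.45 kcal/mol.
Chair I is the more stable (lower-energy) conformer, and in that chair the hydroxyl group is axial.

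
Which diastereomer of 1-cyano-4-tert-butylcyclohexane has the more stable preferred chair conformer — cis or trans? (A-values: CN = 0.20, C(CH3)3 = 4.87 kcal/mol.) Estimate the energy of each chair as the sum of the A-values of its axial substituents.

At 1,4 positions (parity opposite): cis → (a,e or e,a); trans → (e,e or a,a).
Best chair for cis: E = 0.20 kcal/mol; best chair for trans: E = 0.00 kcal/mol.
The trans isomer is lower by 0.20 kcal/mol.

trans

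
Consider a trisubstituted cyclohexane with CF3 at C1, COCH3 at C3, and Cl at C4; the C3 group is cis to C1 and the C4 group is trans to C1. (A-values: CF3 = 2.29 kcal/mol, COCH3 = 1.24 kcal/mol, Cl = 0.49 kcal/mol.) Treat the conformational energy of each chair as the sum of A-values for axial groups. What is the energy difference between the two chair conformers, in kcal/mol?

Chair I (trifluoromethyl axial, acetyl axial, chloro axial): E = 4.02 kcal/mol.
Chair II (trifluoromethyl equatorial, acetyl equatorial, chloro equatorial): E = 0.00 kcal/mol.
ΔE = 4.02 − 0.00 = 4.02 kcal/mol; chair II is more stable.

4.02 kcal/mol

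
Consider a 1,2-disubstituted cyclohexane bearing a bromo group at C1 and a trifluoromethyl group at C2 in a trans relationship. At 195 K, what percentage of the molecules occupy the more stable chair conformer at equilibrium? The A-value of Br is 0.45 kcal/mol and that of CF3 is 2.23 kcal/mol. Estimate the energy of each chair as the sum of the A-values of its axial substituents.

99.9%

C1 and C2 have opposite parity, so for the trans isomer the two substituents are e,e in one chair and a,a in the other.
Chair I (bromo axial, trifluoromethyl axial): E = 2.68 kcal/mol; chair II (bromo equatorial, trifluoromethyl equatorial): E = 0.00 kcal/mol.
ΔG = 2.68 kcal/mol between the two chairs.
K = exp(ΔG/RT) with R = 1.987×10⁻³ kcal mol⁻¹ K⁻¹ and T = 195 K gives K ≈ 1.01e+03.
Fraction in the lower-energy chair = K/(K+1) = 99.9%.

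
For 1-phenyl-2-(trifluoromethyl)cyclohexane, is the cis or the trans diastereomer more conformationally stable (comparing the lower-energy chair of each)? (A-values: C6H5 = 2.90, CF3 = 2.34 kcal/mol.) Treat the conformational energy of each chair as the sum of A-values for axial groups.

trans

At 1,2 positions (parity opposite): cis → (a,e or e,a); trans → (e,e or a,a).
Best chair for cis: E = 2.34 kcal/mol; best chair for trans: E = 0.00 kcal/mol.
The trans isomer is lower by 2.34 kcal/mol.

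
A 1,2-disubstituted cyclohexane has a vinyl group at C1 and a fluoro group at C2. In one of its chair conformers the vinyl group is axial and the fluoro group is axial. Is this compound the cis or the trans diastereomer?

trans

C1 and C2 have opposite parity, so their axial bonds point in opposite directions.
With opposite-parity carbons, two substituents on the same face are one axial and one equatorial; opposite faces give both axial or both equatorial.
Here the groups are axial/axial → opposite face → trans.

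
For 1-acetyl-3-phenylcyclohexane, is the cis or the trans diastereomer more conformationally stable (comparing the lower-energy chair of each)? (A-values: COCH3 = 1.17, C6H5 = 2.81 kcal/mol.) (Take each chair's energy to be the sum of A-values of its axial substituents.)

cis

At 1,3 positions (parity same): cis → (e,e or a,a); trans → (a,e or e,a).
Best chair for cis: E = 0.00 kcal/mol; best chair for trans: E = 1.17 kcal/mol.
The cis isomer is lower by 1.17 kcal/mol.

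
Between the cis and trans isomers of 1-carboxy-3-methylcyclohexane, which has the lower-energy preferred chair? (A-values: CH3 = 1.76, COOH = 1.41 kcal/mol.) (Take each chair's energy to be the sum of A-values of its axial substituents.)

At 1,3 positions (parity same): cis → (e,e or a,a); trans → (a,e or e,a).
Best chair for cis: E = 0.00 kcal/mol; best chair for trans: E = 1.41 kcal/mol.
The cis isomer is lower by 1.41 kcal/mol.

cis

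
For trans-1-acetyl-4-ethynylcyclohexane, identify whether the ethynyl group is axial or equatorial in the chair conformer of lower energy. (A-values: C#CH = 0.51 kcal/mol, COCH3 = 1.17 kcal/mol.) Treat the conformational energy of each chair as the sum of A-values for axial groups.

C1 and C4 have opposite parity, so for the trans isomer the two substituents are e,e in one chair and a,a in the other.
Chair I (ethynyl axial, acetyl axial): E = 1.68 kcal/mol.
Chair II (ethynyl equatorial, acetyl equatorial): E = 0.00 kcal/mol.
Chair II is the more stable (lower-energy) conformer, and in that chair the ethynyl group is equatorial.

equatorial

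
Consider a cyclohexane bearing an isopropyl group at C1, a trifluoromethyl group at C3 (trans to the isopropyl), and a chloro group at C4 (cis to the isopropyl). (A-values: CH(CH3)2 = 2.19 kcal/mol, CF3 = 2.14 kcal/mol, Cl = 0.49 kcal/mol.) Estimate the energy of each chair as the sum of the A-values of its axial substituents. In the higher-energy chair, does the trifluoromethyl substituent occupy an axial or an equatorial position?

axial

Chair I (isopropyl axial, trifluoromethyl equatorial, chloro equatorial): E = 2.19 kcal/mol.
Chair II (isopropyl equatorial, trifluoromethyl axial, chloro axial): E = 2.63 kcal/mol.
Chair II is the less stable (higher-energy) conformer, and in that chair the trifluoromethyl group is axial.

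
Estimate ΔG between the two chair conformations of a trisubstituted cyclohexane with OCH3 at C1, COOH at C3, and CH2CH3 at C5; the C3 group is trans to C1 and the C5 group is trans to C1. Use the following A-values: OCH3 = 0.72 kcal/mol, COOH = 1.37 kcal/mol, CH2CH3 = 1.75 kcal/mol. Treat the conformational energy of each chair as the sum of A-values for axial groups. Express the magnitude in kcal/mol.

2.40 kcal/mol

Chair I (methoxy axial, carboxyl equatorial, ethyl equatorial): E = 0.72 kcal/mol.
Chair II (methoxy equatorial, carboxyl axial, ethyl axial): E = 3.12 kcal/mol.
ΔE = 3.12 − 0.72 = 2.40 kcal/mol; chair I is more stable.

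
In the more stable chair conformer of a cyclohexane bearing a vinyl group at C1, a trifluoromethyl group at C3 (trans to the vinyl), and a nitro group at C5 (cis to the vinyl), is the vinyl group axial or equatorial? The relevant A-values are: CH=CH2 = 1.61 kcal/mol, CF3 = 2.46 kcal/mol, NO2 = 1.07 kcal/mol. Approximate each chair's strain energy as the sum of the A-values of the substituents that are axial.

Chair I (vinyl axial, trifluoromethyl equatorial, nitro axial): E = 2.68 kcal/mol.
Chair II (vinyl equatorial, trifluoromethyl axial, nitro equatorial): E = 2.46 kcal/mol.
Chair II is the more stable (lower-energy) conformer, and in that chair the vinyl group is equatorial.

equatorial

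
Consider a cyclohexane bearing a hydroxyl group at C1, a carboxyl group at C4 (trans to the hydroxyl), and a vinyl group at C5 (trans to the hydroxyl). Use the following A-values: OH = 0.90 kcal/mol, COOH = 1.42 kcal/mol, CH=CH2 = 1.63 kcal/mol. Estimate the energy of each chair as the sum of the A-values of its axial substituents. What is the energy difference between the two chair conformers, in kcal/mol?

Chair I (hydroxyl axial, carboxyl axial, vinyl equatorial): E = 2.32 kcal/mol.
Chair II (hydroxyl equatorial, carboxyl equatorial, vinyl axial): E = 1.63 kcal/mol.
ΔE = 2.32 − 1.63 = 0.69 kcal/mol; chair II is more stable.

0.69 kcal/mol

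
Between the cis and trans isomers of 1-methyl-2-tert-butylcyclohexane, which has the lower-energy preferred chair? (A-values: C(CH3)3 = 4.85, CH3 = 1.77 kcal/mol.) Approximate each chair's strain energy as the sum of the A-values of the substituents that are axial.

trans

At 1,2 positions (parity opposite): cis → (a,e or e,a); trans → (e,e or a,a).
Best chair for cis: E = 1.77 kcal/mol; best chair for trans: E = 0.00 kcal/mol.
The trans isomer is lower by 1.77 kcal/mol.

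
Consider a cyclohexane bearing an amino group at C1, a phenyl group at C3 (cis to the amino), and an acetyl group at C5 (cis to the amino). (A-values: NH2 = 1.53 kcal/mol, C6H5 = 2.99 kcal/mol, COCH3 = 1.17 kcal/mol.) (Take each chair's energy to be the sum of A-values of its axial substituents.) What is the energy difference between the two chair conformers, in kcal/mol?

5.69 kcal/mol

Chair I (amino axial, phenyl axial, acetyl axial): E = 5.69 kcal/mol.
Chair II (amino equatorial, phenyl equatorial, acetyl equatorial): E = 0.00 kcal/mol.
ΔE = 5.69 − 0.00 = 5.69 kcal/mol; chair II is more stable.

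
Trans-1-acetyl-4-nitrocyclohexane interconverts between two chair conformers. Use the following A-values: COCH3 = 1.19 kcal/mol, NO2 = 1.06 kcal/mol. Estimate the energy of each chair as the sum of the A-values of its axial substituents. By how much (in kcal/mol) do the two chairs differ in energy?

C1 and C4 have opposite parity, so for the trans isomer the two substituents are e,e in one chair and a,a in the other.
Chair I (acetyl axial, nitro axial): E = 2.25 kcal/mol.
Chair II (acetyl equatorial, nitro equatorial): E = 0.00 kcal/mol.
ΔE = 2.25 − 0.00 = 2.25 kcal/mol; chair II is more stable.

2.25 kcal/mol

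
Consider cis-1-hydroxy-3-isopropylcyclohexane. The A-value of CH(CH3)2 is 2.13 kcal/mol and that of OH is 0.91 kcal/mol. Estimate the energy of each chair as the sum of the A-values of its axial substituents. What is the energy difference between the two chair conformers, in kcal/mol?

3.04 kcal/mol

C1 and C3 have the same parity, so for the cis isomer the two substituents are e,e in one chair and a,a in the other.
Chair I (isopropyl axial, hydroxyl axial): E = 3.04 kcal/mol.
Chair II (isopropyl equatorial, hydroxyl equatorial): E = 0.00 kcal/mol.
ΔE = 3.04 − 0.00 = 3.04 kcal/mol; chair II is more stable.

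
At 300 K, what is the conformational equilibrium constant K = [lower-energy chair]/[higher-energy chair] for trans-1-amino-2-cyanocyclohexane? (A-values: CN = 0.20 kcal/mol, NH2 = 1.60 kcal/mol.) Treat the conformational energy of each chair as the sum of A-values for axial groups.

K ≈ 20.5

C1 and C2 have opposite parity, so for the trans isomer the two substituents are e,e in one chair and a,a in the other.
Chair I (cyano axial, amino axial): E = 1.80 kcal/mol; chair II (cyano equatorial, amino equatorial): E = 0.00 kcal/mol.
ΔG = 1.80 kcal/mol between the two chairs.
K = exp(ΔG/RT) with R = 1.987×10⁻³ kcal mol⁻¹ K⁻¹ and T = 300 K gives K ≈ 20.5.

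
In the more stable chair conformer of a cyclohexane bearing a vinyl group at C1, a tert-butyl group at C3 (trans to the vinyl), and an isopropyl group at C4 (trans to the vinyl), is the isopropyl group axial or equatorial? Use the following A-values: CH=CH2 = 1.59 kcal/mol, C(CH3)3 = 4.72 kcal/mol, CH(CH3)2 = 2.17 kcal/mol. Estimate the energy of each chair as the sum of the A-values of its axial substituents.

axial

Chair I (vinyl axial, tert-butyl equatorial, isopropyl axial): E = 3.76 kcal/mol.
Chair II (vinyl equatorial, tert-butyl axial, isopropyl equatorial): E = 4.72 kcal/mol.
Chair I is the more stable (lower-energy) conformer, and in that chair the isopropyl group is axial.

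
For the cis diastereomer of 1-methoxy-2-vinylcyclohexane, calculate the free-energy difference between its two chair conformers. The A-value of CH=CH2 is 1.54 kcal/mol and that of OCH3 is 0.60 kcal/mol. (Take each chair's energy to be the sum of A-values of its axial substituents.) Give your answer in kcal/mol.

0.94 kcal/mol

C1 and C2 have opposite parity, so for the cis isomer the two substituents are one axial and one equatorial in each chair.
Chair I (vinyl axial, methoxy equatorial): E = 1.54 kcal/mol.
Chair II (vinyl equatorial, methoxy axial): E = 0.60 kcal/mol.
ΔE = 1.54 − 0.60 = 0.94 kcal/mol; chair II is more stable.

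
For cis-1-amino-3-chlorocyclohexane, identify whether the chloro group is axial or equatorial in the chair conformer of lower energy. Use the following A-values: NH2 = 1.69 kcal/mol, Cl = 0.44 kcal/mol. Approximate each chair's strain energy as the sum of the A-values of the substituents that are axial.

equatorial

C1 and C3 have the same parity, so for the cis isomer the two substituents are e,e in one chair and a,a in the other.
Chair I (amino axial, chloro axial): E = 2.13 kcal/mol.
Chair II (amino equatorial, chloro equatorial): E = 0.00 kcal/mol.
Chair II is the more stable (lower-energy) conformer, and in that chair the chloro group is equatorial.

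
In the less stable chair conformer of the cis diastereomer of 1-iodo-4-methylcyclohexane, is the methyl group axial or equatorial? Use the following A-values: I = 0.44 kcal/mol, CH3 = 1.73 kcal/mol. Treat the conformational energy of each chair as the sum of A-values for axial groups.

axial

C1 and C4 have opposite parity, so for the cis isomer the two substituents are one axial and one equatorial in each chair.
Chair I (iodo axial, methyl equatorial): E = 0.44 kcal/mol.
Chair II (iodo equatorial, methyl axial): E = 1.73 kcal/mol.
Chair II is the less stable (higher-energy) conformer, and in that chair the methyl group is axial.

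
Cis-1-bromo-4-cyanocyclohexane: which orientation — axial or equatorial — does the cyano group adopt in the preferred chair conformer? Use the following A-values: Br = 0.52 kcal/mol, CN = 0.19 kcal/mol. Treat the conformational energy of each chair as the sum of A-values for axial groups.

C1 and C4 have opposite parity, so for the cis isomer the two substituents are one axial and one equatorial in each chair.
Chair I (bromo axial, cyano equatorial): E = 0.52 kcal/mol.
Chair II (bromo equatorial, cyano axial): E = 0.19 kcal/mol.
Chair II is the more stable (lower-energy) conformer, and in that chair the cyano group is axial.

axial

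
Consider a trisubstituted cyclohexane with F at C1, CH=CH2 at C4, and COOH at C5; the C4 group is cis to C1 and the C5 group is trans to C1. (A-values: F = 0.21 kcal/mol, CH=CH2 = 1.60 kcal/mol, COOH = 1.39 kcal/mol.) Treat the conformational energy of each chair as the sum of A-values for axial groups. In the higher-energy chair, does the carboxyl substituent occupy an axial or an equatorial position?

axial

Chair I (fluoro axial, vinyl equatorial, carboxyl equatorial): E = 0.21 kcal/mol.
Chair II (fluoro equatorial, vinyl axial, carboxyl axial): E = 2.99 kcal/mol.
Chair II is the less stable (higher-energy) conformer, and in that chair the carboxyl group is axial.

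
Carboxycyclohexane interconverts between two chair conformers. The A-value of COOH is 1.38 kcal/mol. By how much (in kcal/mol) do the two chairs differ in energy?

1.38 kcal/mol

A monosubstituted cyclohexane has one chair with the carboxyl group axial (E = A = 1.38 kcal/mol) and one with it equatorial (E = 0).
ΔE = 1.38 − 0 = 1.38 kcal/mol.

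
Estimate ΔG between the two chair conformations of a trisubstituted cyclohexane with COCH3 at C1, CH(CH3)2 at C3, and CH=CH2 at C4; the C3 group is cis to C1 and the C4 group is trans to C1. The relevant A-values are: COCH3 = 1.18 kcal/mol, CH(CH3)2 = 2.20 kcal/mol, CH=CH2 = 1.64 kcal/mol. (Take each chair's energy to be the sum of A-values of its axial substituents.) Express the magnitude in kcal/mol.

5.02 kcal/mol

Chair I (acetyl axial, isopropyl axial, vinyl axial): E = 5.02 kcal/mol.
Chair II (acetyl equatorial, isopropyl equatorial, vinyl equatorial): E = 0.00 kcal/mol.
ΔE = 5.02 − 0.00 = 5.02 kcal/mol; chair II is more stable.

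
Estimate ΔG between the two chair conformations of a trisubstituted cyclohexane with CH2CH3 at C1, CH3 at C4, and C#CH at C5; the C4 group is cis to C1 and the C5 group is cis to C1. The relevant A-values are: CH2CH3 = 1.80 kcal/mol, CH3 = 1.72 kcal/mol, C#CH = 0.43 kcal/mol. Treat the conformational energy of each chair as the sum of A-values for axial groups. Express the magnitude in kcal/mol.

Chair I (ethyl axial, methyl equatorial, ethynyl axial): E = 2.23 kcal/mol.
Chair II (ethyl equatorial, methyl axial, ethynyl equatorial): E = 1.72 kcal/mol.
ΔE = 2.23 − 1.72 = 0.51 kcal/mol; chair II is more stable.

0.51 kcal/mol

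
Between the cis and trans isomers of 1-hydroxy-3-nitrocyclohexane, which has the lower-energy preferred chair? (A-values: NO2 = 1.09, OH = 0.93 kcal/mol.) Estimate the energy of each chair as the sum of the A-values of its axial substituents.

cis

At 1,3 positions (parity same): cis → (e,e or a,a); trans → (a,e or e,a).
Best chair for cis: E = 0.00 kcal/mol; best chair for trans: E = 0.93 kcal/mol.
The cis isomer is lower by 0.93 kcal/mol.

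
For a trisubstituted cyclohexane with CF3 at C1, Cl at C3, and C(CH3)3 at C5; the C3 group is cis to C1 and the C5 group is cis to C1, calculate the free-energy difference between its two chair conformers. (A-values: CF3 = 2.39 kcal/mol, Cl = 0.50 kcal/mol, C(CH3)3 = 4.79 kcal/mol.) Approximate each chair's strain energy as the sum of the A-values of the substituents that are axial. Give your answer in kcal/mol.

Chair I (trifluoromethyl axial, chloro axial, tert-butyl axial): E = 7.68 kcal/mol.
Chair II (trifluoromethyl equatorial, chloro equatorial, tert-butyl equatorial): E = 0.00 kcal/mol.
ΔE = 7.68 − 0.00 = 7.68 kcal/mol; chair II is more stable.

7.68 kcal/mol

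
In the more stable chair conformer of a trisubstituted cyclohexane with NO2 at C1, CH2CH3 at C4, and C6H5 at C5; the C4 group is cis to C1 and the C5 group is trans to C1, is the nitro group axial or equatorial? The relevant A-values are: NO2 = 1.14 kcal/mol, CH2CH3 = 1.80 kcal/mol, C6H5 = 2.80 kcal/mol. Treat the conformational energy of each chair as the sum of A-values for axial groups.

Chair I (nitro axial, ethyl equatorial, phenyl equatorial): E = 1.14 kcal/mol.
Chair II (nitro equatorial, ethyl axial, phenyl axial): E = 4.60 kcal/mol.
Chair I is the more stable (lower-energy) conformer, and in that chair the nitro group is axial.

axial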